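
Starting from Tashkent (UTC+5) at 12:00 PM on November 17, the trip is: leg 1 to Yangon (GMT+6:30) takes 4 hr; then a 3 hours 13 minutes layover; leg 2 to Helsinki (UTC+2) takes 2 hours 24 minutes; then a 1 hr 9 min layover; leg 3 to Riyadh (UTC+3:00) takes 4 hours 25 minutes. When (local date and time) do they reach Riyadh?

Convert departure to UTC: 12:00 PM − 5:00 = 7:00 AM UTC on Nov 17.
Add 4 hours leg 1 → 11:00 AM UTC.
Add 3 hours and 13 minutes layover in Yangon → 2:13 PM UTC.
Add 2 hours and 24 minutes leg 2 → 4:37 PM UTC.
Add 1 hour and 9 minutes layover in Helsinki → 5:46 PM UTC.
Add 4 hours and 25 minutes leg 3 → 10:11 PM UTC.
Riyadh is UTC+3:00, so local arrival = 10:11 PM + 3:00 = 1:11 AM on Nov 18.

1:11 AM on November 18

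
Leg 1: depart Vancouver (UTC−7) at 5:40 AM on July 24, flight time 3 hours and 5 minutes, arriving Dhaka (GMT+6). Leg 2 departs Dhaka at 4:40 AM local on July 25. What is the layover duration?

6 hours 55 minutes

Convert departure to UTC: 5:40 AM + 7:00 = 12:40 PM UTC on Jul 24.
Add 3 hours and 5 minutes flight time → 3:45 PM UTC.
Dhaka is UTC+6:00, so local arrival = 3:45 PM + 6:00 = 9:45 PM on Jul 24.
Layover = 4:40 AM − 9:45 PM (+1 day) = 6 hours 55 minutes.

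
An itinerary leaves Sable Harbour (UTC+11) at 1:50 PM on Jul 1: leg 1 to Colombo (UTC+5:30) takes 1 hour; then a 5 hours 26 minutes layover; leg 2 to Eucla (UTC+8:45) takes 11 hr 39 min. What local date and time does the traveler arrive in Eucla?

Convert departure to UTC: 1:50 PM − 11:00 = 2:50 AM UTC on Jul 1.
Add 1 hour leg 1 → 3:50 AM UTC.
Add 5 hours 26 minutes layover in Colombo → 9:16 AM UTC.
Add 11 hours and 39 minutes leg 2 → 8:55 PM UTC.
Eucla is UTC+8:45, so local arrival = 8:55 PM + 8:45 = 5:40 AM on Jul 2.

5:40 AM on July 2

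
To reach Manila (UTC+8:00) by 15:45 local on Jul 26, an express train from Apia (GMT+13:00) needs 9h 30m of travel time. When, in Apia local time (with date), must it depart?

Target arrival in UTC: 15:45 − 8:00 = 07:45 on Jul 26.
Subtract 9 hours 30 minutes → departure 22:15 UTC on Jul 25.
Apia is UTC+13:00: 22:15 + 13:00 = 11:15 on Jul 26.

11:15 on Jul 26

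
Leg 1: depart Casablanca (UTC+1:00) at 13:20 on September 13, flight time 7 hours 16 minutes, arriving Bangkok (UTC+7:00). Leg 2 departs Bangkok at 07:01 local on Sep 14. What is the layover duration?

Convert departure to UTC: 13:20 − 1:00 = 12:20 UTC on Sep 13.
Add 7 hours and 16 minutes flight time → 19:36 UTC.
Bangkok is UTC+7:00, so local arrival = 19:36 + 7:00 = 02:36 on Sep 14.
Layover = 07:01 − 02:36 = 4 hours 25 minutes.

4 hours 25 minutes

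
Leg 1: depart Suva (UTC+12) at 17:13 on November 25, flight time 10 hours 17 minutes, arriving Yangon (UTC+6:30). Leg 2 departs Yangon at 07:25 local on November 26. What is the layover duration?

Convert departure to UTC: 17:13 − 12:00 = 05:13 UTC on Nov 25.
Add 10 hours 17 minutes flight time → 15:30 UTC.
Yangon is UTC+6:30, so local arrival = 15:30 + 6:30 = 22:00 on Nov 25.
Layover = 07:25 − 22:00 (+1 day) = 9 hours 25 minutes.

9 hours 25 minutes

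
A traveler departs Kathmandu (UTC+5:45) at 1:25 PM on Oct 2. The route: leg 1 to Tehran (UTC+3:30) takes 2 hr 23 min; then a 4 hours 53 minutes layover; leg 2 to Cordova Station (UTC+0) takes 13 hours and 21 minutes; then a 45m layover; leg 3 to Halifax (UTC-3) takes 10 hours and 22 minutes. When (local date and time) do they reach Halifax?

12:24 PM on Oct 3

Convert departure to UTC: 1:25 PM − 5:45 = 7:40 AM UTC on Oct 2.
Add 2 hours 23 minutes leg 1 → 10:03 AM UTC.
Add 4 hours and 53 minutes layover in Tehran → 2:56 PM UTC.
Add 13 hours and 21 minutes leg 2 → 4:17 AM UTC (Oct 3).
Add 45 minutes layover in Cordova Station → 5:02 AM UTC.
Add 10 hours 22 minutes leg 3 → 3:24 PM UTC.
Halifax is UTC−3:00, so local arrival = 3:24 PM − 3:00 = 12:24 PM on Oct 3.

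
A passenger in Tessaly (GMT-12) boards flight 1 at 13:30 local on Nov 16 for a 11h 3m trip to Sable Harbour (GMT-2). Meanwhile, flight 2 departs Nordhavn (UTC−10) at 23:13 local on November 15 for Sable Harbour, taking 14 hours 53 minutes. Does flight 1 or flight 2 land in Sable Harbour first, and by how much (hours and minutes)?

the second, by 12 hours 27 minutes

Flight 1 in UTC: 13:30 + 12:00 = 01:30 on Nov 17.
+11 hours 3 minutes → arrive 12:33 UTC on Nov 17.
Flight 2 in UTC: 23:13 + 10:00 = 09:13 on Nov 16.
+14 hours 53 minutes → arrive 00:06 UTC on Nov 17.
Flight 2 lands earlier by 12 hours 27 minutes.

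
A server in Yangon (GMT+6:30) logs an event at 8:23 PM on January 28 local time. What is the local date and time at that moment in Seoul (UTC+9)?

10:53 PM on January 28

In UTC: 8:23 PM − 6:30 = 1:53 PM on Jan 28.
Seoul is UTC+9:00: 1:53 PM + 9:00 = 10:53 PM on Jan 28.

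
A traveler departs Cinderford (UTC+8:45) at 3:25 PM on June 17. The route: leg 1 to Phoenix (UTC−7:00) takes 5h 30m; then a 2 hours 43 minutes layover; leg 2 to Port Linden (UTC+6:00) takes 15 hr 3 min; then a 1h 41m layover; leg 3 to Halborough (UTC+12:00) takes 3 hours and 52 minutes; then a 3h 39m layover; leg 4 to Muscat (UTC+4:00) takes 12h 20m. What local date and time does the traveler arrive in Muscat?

7:28 AM on June 19

Convert departure to UTC: 3:25 PM − 8:45 = 6:40 AM UTC on Jun 17.
Add 5 hours 30 minutes leg 1 → 12:10 PM UTC.
Add 2 hours and 43 minutes layover in Phoenix → 2:53 PM UTC.
Add 15 hours and 3 minutes leg 2 → 5:56 AM UTC (Jun 18).
Add 1 hour and 41 minutes layover in Port Linden → 7:37 AM UTC.
Add 3 hours and 52 minutes leg 3 → 11:29 AM UTC.
Add 3 hours 39 minutes layover in Halborough → 3:08 PM UTC.
Add 12 hours and 20 minutes leg 4 → 3:28 AM UTC (Jun 19).
Muscat is UTC+4:00, so local arrival = 3:28 AM + 4:00 = 7:28 AM on Jun 19.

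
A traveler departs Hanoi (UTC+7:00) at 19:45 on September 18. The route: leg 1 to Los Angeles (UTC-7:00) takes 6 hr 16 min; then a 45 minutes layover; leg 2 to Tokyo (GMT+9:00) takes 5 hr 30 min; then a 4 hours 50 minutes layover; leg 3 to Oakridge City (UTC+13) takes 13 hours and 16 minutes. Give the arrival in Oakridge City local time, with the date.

Convert departure to UTC: 19:45 − 7:00 = 12:45 UTC on Sep 18.
Add 6 hours and 16 minutes leg 1 → 19:01 UTC.
Add 45 minutes layover in Los Angeles → 19:46 UTC.
Add 5 hours and 30 minutes leg 2 → 01:16 UTC (Sep 19).
Add 4 hours and 50 minutes layover in Tokyo → 06:06 UTC.
Add 13 hours 16 minutes leg 3 → 19:22 UTC.
Oakridge City is UTC+13:00, so local arrival = 19:22 + 13:00 = 08:22 on Sep 20.

08:22 on September 20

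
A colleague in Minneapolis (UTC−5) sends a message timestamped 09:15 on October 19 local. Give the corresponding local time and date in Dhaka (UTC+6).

Dhaka is 11:00 ahead of Minneapolis.
Shift by the zone difference: 09:15 + 11:00 = 20:15 on Oct 19 in Dhaka.

20:15 on Oct 19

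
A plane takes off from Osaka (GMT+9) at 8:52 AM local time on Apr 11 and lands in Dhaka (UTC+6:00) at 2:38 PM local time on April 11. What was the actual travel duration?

Departure in UTC: 8:52 AM − 9:00 = 11:52 PM on Apr 10.
Arrival in UTC: 2:38 PM − 6:00 = 8:38 AM on Apr 11.
Elapsed = 8:38 AM − 11:52 PM (+1 day) = 8 hours 46 minutes.

8 hours 46 minutes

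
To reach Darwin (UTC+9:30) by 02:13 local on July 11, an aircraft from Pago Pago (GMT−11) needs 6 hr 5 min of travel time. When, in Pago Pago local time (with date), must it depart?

23:38 on Jul 9

Target arrival in UTC: 02:13 − 9:30 = 16:43 on Jul 10.
Subtract 6 hours and 5 minutes → departure 10:38 UTC on Jul 10.
Pago Pago is UTC−11:00: 10:38 − 11:00 = 23:38 on Jul 9.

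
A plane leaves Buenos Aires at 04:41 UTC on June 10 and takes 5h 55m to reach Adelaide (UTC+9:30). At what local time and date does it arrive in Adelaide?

Departure is given in UTC: 04:41 on Jun 10.
Add 5 hours 55 minutes → 10:36 UTC.
Adelaide is UTC+9:30: 10:36 + 9:30 = 20:06 on Jun 10.

20:06 on Jun 10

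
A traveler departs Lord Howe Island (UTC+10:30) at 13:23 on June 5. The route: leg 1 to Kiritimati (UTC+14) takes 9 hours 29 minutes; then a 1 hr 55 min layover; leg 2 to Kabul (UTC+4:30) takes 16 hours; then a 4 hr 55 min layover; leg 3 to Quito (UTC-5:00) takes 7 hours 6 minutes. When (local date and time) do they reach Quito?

Convert departure to UTC: 13:23 − 10:30 = 02:53 UTC on Jun 5.
Add 9 hours 29 minutes leg 1 → 12:22 UTC.
Add 1 hour 55 minutes layover in Kiritimati → 14:17 UTC.
Add 16 hours leg 2 → 06:17 UTC (Jun 6).
Add 4 hours 55 minutes layover in Kabul → 11:12 UTC.
Add 7 hours 6 minutes leg 3 → 18:18 UTC.
Quito is UTC−5:00, so local arrival = 18:18 − 5:00 = 13:18 on Jun 6.

13:18 on June 6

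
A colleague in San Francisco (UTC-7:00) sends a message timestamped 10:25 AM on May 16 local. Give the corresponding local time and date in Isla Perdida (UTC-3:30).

1:55 PM on May 16

In UTC: 10:25 AM + 7:00 = 5:25 PM on May 16.
Isla Perdida is UTC−3:30: 5:25 PM − 3:30 = 1:55 PM on May 16.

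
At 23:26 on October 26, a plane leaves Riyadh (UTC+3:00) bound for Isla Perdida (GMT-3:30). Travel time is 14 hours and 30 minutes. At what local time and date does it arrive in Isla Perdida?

07:26 on October 27

Convert departure to UTC: 23:26 − 3:00 = 20:26 UTC on Oct 26.
Add 14 hours 30 minutes travel time → 10:56 UTC (Oct 27).
Isla Perdida is UTC−3:30, so local arrival = 10:56 − 3:30 = 07:26 on Oct 27.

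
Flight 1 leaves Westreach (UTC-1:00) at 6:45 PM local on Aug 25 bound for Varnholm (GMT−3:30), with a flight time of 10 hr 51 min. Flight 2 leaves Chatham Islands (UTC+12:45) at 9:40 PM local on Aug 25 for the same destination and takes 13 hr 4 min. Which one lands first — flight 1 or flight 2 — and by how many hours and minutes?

Flight 1 in UTC: 6:45 PM + 1:00 = 7:45 PM on Aug 25.
+10 hours and 51 minutes → arrive 6:36 AM UTC on Aug 26.
Flight 2 in UTC: 9:40 PM − 12:45 = 8:55 AM on Aug 25.
+13 hours 4 minutes → arrive 9:59 PM UTC on Aug 25.
Flight 2 lands earlier by 8 hours 37 minutes.

the second, by 8 hours 37 minutes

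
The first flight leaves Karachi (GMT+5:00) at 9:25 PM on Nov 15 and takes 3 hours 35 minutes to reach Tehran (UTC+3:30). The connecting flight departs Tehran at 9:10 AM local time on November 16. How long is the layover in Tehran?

9 hours 40 minutes

Convert departure to UTC: 9:25 PM − 5:00 = 4:25 PM UTC on Nov 15.
Add 3 hours 35 minutes flight time → 8:00 PM UTC.
Tehran is UTC+3:30, so local arrival = 8:00 PM + 3:30 = 11:30 PM on Nov 15.
Layover = 9:10 AM − 11:30 PM (+1 day) = 9 hours 40 minutes.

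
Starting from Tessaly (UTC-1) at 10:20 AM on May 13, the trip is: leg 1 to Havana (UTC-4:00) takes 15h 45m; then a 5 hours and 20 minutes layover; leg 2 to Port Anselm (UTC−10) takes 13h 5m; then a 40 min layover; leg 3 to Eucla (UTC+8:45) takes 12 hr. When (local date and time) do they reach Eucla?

Convert departure to UTC: 10:20 AM + 1:00 = 11:20 AM UTC on May 13.
Add 15 hours and 45 minutes leg 1 → 3:05 AM UTC (May 14).
Add 5 hours 20 minutes layover in Havana → 8:25 AM UTC.
Add 13 hours 5 minutes leg 2 → 9:30 PM UTC.
Add 40 minutes layover in Port Anselm → 10:10 PM UTC.
Add 12 hours leg 3 → 10:10 AM UTC (May 15).
Eucla is UTC+8:45, so local arrival = 10:10 AM + 8:45 = 6:55 PM on May 15.

6:55 PM on May 15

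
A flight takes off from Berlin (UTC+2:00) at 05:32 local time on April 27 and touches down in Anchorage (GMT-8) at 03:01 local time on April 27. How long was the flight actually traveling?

Departure in UTC: 05:32 − 2:00 = 03:32 on Apr 27.
Arrival in UTC: 03:01 + 8:00 = 11:01 on Apr 27.
Elapsed = 11:01 − 03:32 = 7 hours 29 minutes.

7 hours 29 minutes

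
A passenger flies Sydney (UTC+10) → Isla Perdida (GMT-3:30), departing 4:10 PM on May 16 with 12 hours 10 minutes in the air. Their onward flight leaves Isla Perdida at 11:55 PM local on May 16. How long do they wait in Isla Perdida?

Convert departure to UTC: 4:10 PM − 10:00 = 6:10 AM UTC on May 16.
Add 12 hours 10 minutes flight time → 6:20 PM UTC.
Isla Perdida is UTC−3:30, so local arrival = 6:20 PM − 3:30 = 2:50 PM on May 16.
Layover = 11:55 PM − 2:50 PM = 9 hours 5 minutes.

9 hours 5 minutes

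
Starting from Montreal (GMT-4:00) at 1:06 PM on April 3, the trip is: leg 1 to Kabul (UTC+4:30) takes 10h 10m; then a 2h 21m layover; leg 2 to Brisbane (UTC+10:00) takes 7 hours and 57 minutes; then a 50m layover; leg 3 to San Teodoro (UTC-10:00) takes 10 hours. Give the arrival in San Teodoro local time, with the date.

2:24 PM on April 4

Convert departure to UTC: 1:06 PM + 4:00 = 5:06 PM UTC on Apr 3.
Add 10 hours 10 minutes leg 1 → 3:16 AM UTC (Apr 4).
Add 2 hours 21 minutes layover in Kabul → 5:37 AM UTC.
Add 7 hours and 57 minutes leg 2 → 1:34 PM UTC.
Add 50 minutes layover in Brisbane → 2:24 PM UTC.
Add 10 hours leg 3 → 12:24 AM UTC (Apr 5).
San Teodoro is UTC−10:00, so local arrival = 12:24 AM − 10:00 = 2:24 PM on Apr 4.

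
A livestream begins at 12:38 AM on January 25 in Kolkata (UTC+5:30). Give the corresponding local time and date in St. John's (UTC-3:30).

In UTC: 12:38 AM − 5:30 = 7:08 PM on Jan 24.
St. John's is UTC−3:30: 7:08 PM − 3:30 = 3:38 PM on Jan 24.

3:38 PM on January 24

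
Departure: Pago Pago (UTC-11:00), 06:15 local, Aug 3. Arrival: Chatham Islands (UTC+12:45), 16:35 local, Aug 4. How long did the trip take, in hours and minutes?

10 hours 35 minutes

Chatham Islands is 23:45 ahead of Pago Pago.
Clock-face elapsed time (ignoring zones) is 34 hours 20 minutes.
Actual elapsed = 34 hours 20 minutes − 23:45 = 10 hours 35 minutes.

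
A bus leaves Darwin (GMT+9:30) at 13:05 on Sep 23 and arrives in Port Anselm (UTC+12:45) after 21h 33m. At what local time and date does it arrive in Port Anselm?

Convert departure to UTC: 13:05 − 9:30 = 03:35 UTC on Sep 23.
Add 21 hours and 33 minutes travel time → 01:08 UTC (Sep 24).
Port Anselm is UTC+12:45, so local arrival = 01:08 + 12:45 = 13:53 on Sep 24.

13:53 on September 24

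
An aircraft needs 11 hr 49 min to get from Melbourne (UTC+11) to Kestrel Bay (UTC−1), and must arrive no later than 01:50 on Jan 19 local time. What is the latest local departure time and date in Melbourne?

Target arrival in UTC: 01:50 + 1:00 = 02:50 on Jan 19.
Subtract 11 hours 49 minutes → departure 15:01 UTC on Jan 18.
Melbourne is UTC+11:00: 15:01 + 11:00 = 02:01 on Jan 19.

02:01 on January 19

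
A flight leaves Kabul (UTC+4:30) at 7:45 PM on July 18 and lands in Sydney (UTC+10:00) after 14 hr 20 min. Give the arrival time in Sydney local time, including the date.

Convert departure to UTC: 7:45 PM − 4:30 = 3:15 PM UTC on Jul 18.
Add 14 hours 20 minutes travel time → 5:35 AM UTC (Jul 19).
Sydney is UTC+10:00, so local arrival = 5:35 AM + 10:00 = 3:35 PM on Jul 19.

3:35 PM on Jul 19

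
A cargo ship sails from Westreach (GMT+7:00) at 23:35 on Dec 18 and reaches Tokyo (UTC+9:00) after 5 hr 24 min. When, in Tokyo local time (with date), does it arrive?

06:59 on December 19

Tokyo is 2:00 ahead of Westreach.
After 5 hours and 24 minutes it is 04:59 (Dec 19) in Westreach.
Shift by the zone difference: 04:59 + 2:00 = 06:59 on Dec 19 in Tokyo.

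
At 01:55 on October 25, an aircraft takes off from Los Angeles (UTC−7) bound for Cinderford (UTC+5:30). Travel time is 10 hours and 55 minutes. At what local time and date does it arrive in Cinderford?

Convert departure to UTC: 01:55 + 7:00 = 08:55 UTC on Oct 25.
Add 10 hours 55 minutes travel time → 19:50 UTC.
Cinderford is UTC+5:30, so local arrival = 19:50 + 5:30 = 01:20 on Oct 26.

01:20 on October 26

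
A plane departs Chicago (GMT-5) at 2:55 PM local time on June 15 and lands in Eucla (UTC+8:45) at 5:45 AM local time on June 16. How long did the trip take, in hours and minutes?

1 hour 5 minutes

Departure in UTC: 2:55 PM + 5:00 = 7:55 PM on Jun 15.
Arrival in UTC: 5:45 AM − 8:45 = 9:00 PM on Jun 15.
Elapsed = 9:00 PM − 7:55 PM = 1 hour 5 minutes.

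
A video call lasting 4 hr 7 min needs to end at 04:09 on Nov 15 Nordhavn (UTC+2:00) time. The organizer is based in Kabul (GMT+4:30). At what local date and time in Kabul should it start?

02:32 on November 15

Target end time in UTC: 04:09 − 2:00 = 02:09 on Nov 15.
Subtract 4 hours 7 minutes → start 22:02 UTC on Nov 14.
Kabul is UTC+4:30: 22:02 + 4:30 = 02:32 on Nov 15.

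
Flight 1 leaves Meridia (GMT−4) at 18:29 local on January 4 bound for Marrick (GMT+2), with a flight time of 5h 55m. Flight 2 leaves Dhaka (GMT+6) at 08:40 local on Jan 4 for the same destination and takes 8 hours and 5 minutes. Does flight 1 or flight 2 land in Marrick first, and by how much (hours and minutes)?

Flight 1 in UTC: 18:29 + 4:00 = 22:29 on Jan 4.
+5 hours 55 minutes → arrive 04:24 UTC on Jan 5.
Flight 2 in UTC: 08:40 − 6:00 = 02:40 on Jan 4.
+8 hours 5 minutes → arrive 10:45 UTC on Jan 4.
Flight 2 lands earlier by 17 hours 39 minutes.

the second, by 17 hours 39 minutes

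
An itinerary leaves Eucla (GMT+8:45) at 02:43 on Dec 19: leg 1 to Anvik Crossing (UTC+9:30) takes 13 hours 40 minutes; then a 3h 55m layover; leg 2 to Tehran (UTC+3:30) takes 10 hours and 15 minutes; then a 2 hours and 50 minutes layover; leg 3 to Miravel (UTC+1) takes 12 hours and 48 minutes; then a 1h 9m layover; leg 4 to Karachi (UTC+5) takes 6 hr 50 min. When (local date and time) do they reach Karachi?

02:25 on December 21

Convert departure to UTC: 02:43 − 8:45 = 17:58 UTC on Dec 18.
Add 13 hours and 40 minutes leg 1 → 07:38 UTC (Dec 19).
Add 3 hours 55 minutes layover in Anvik Crossing → 11:33 UTC.
Add 10 hours and 15 minutes leg 2 → 21:48 UTC.
Add 2 hours 50 minutes layover in Tehran → 00:38 UTC (Dec 20).
Add 12 hours and 48 minutes leg 3 → 13:26 UTC.
Add 1 hour 9 minutes layover in Miravel → 14:35 UTC.
Add 6 hours 50 minutes leg 4 → 21:25 UTC.
Karachi is UTC+5:00, so local arrival = 21:25 + 5:00 = 02:25 on Dec 21.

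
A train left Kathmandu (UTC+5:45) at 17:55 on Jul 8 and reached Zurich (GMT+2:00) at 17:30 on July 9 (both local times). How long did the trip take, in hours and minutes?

27 hours 20 minutes

Departure in UTC: 17:55 − 5:45 = 12:10 on Jul 8.
Arrival in UTC: 17:30 − 2:00 = 15:30 on Jul 9.
Elapsed = 15:30 − 12:10 (+1 day) = 27 hours 20 minutes.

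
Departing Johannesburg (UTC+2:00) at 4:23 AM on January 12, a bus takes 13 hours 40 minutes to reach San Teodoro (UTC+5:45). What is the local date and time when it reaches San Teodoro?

9:48 PM on January 12

San Teodoro is 3:45 ahead of Johannesburg.
After 13 hours and 40 minutes it is 6:03 PM in Johannesburg.
Shift by the zone difference: 6:03 PM + 3:45 = 9:48 PM on Jan 12 in San Teodoro.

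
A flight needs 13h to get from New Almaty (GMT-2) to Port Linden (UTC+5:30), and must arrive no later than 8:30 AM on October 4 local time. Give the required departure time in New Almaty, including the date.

Target arrival in UTC: 8:30 AM − 5:30 = 3:00 AM on Oct 4.
Subtract 13 hours → departure 2:00 PM UTC on Oct 3.
New Almaty is UTC−2:00: 2:00 PM − 2:00 = 12:00 PM on Oct 3.

12:00 PM on October 3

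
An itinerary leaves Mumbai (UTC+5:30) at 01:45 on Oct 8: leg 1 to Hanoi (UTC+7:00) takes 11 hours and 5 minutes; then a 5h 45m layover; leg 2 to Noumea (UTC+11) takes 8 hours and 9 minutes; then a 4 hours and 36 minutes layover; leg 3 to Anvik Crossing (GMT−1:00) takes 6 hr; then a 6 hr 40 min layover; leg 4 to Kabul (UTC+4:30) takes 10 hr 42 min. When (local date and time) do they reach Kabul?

Convert departure to UTC: 01:45 − 5:30 = 20:15 UTC on Oct 7.
Add 11 hours and 5 minutes leg 1 → 07:20 UTC (Oct 8).
Add 5 hours 45 minutes layover in Hanoi → 13:05 UTC.
Add 8 hours and 9 minutes leg 2 → 21:14 UTC.
Add 4 hours 36 minutes layover in Noumea → 01:50 UTC (Oct 9).
Add 6 hours leg 3 → 07:50 UTC.
Add 6 hours and 40 minutes layover in Anvik Crossing → 14:30 UTC.
Add 10 hours 42 minutes leg 4 → 01:12 UTC (Oct 10).
Kabul is UTC+4:30, so local arrival = 01:12 + 4:30 = 05:42 on Oct 10.

05:42 on October 10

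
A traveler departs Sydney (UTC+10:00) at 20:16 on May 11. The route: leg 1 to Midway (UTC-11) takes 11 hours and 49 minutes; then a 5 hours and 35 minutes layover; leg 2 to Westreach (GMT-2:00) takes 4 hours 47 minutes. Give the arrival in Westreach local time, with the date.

06:27 on May 12

Convert departure to UTC: 20:16 − 10:00 = 10:16 UTC on May 11.
Add 11 hours 49 minutes leg 1 → 22:05 UTC.
Add 5 hours 35 minutes layover in Midway → 03:40 UTC (May 12).
Add 4 hours and 47 minutes leg 2 → 08:27 UTC.
Westreach is UTC−2:00, so local arrival = 08:27 − 2:00 = 06:27 on May 12.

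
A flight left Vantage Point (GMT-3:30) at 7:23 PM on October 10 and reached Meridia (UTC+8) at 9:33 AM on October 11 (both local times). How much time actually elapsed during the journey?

2 hours 40 minutes

Meridia is 11:30 ahead of Vantage Point.
Clock-face elapsed time (ignoring zones) is 14 hours 10 minutes.
Actual elapsed = 14 hours 10 minutes − 11:30 = 2 hours 40 minutes.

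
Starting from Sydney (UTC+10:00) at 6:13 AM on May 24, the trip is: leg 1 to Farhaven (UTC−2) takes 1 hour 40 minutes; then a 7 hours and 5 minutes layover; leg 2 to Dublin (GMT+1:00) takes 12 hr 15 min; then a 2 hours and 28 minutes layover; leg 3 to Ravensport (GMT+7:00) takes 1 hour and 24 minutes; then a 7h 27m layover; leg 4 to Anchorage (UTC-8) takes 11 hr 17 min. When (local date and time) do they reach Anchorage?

Convert departure to UTC: 6:13 AM − 10:00 = 8:13 PM UTC on May 23.
Add 1 hour and 40 minutes leg 1 → 9:53 PM UTC.
Add 7 hours and 5 minutes layover in Farhaven → 4:58 AM UTC (May 24).
Add 12 hours and 15 minutes leg 2 → 5:13 PM UTC.
Add 2 hours and 28 minutes layover in Dublin → 7:41 PM UTC.
Add 1 hour and 24 minutes leg 3 → 9:05 PM UTC.
Add 7 hours 27 minutes layover in Ravensport → 4:32 AM UTC (May 25).
Add 11 hours and 17 minutes leg 4 → 3:49 PM UTC.
Anchorage is UTC−8:00, so local arrival = 3:49 PM − 8:00 = 7:49 AM on May 25.

7:49 AM on May 25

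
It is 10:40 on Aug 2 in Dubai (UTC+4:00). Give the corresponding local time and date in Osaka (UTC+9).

15:40 on Aug 2

In UTC: 10:40 − 4:00 = 06:40 on Aug 2.
Osaka is UTC+9:00: 06:40 + 9:00 = 15:40 on Aug 2.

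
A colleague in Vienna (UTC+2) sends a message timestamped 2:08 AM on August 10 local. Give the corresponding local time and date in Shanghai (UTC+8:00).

In UTC: 2:08 AM − 2:00 = 12:08 AM on Aug 10.
Shanghai is UTC+8:00: 12:08 AM + 8:00 = 8:08 AM on Aug 10.

8:08 AM on August 10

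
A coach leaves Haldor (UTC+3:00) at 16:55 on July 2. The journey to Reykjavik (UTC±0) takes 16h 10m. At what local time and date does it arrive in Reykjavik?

06:05 on July 3

Convert departure to UTC: 16:55 − 3:00 = 13:55 UTC on Jul 2.
Add 16 hours and 10 minutes travel time → 06:05 UTC (Jul 3).
Reykjavik is UTC+0, so local arrival is the same: 06:05 on Jul 3.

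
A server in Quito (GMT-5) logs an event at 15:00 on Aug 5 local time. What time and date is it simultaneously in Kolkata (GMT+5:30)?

01:30 on August 6

In UTC: 15:00 + 5:00 = 20:00 on Aug 5.
Kolkata is UTC+5:30: 20:00 + 5:30 = 01:30 on Aug 6.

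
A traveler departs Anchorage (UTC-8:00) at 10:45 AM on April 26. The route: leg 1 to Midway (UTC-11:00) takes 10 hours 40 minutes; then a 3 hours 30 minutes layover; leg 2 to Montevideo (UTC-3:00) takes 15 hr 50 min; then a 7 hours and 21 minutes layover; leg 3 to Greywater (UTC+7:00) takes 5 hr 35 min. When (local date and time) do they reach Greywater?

Convert departure to UTC: 10:45 AM + 8:00 = 6:45 PM UTC on Apr 26.
Add 10 hours and 40 minutes leg 1 → 5:25 AM UTC (Apr 27).
Add 3 hours 30 minutes layover in Midway → 8:55 AM UTC.
Add 15 hours and 50 minutes leg 2 → 12:45 AM UTC (Apr 28).
Add 7 hours 21 minutes layover in Montevideo → 8:06 AM UTC.
Add 5 hours and 35 minutes leg 3 → 1:41 PM UTC.
Greywater is UTC+7:00, so local arrival = 1:41 PM + 7:00 = 8:41 PM on Apr 28.

8:41 PM on April 28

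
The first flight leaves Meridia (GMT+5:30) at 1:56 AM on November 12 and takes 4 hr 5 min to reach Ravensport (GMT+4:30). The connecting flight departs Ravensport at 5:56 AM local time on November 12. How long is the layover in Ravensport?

55 minutes

Convert departure to UTC: 1:56 AM − 5:30 = 8:26 PM UTC on Nov 11.
Add 4 hours 5 minutes flight time → 12:31 AM UTC (Nov 12).
Ravensport is UTC+4:30, so local arrival = 12:31 AM + 4:30 = 5:01 AM on Nov 12.
Layover = 5:56 AM − 5:01 AM = 55 minutes.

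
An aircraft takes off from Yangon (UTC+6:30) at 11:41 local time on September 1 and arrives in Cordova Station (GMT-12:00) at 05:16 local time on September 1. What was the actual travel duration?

12 hours 5 minutes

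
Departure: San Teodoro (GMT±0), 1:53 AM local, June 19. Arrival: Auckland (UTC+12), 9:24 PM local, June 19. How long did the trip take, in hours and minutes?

7 hours 31 minutes

Departure is already UTC: 1:53 AM on Jun 19.
Arrival in UTC: 9:24 PM − 12:00 = 9:24 AM on Jun 19.
Elapsed = 9:24 AM − 1:53 AM = 7 hours 31 minutes.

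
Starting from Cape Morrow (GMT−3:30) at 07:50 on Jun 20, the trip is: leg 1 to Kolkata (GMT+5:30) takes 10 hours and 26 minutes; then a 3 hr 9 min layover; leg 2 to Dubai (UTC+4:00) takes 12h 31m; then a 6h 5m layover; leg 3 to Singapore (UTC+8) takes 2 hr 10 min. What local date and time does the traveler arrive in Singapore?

Convert departure to UTC: 07:50 + 3:30 = 11:20 UTC on Jun 20.
Add 10 hours and 26 minutes leg 1 → 21:46 UTC.
Add 3 hours 9 minutes layover in Kolkata → 00:55 UTC (Jun 21).
Add 12 hours 31 minutes leg 2 → 13:26 UTC.
Add 6 hours 5 minutes layover in Dubai → 19:31 UTC.
Add 2 hours and 10 minutes leg 3 → 21:41 UTC.
Singapore is UTC+8:00, so local arrival = 21:41 + 8:00 = 05:41 on Jun 22.

05:41 on June 22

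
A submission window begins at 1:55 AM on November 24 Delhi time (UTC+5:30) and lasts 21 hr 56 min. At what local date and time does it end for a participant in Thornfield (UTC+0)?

6:21 PM on November 24

Convert start to UTC: 1:55 AM − 5:30 = 8:25 PM UTC on Nov 23.
Add 21 hours 56 minutes duration → 6:21 PM UTC (Nov 24).
Thornfield is UTC+0, so local end time is the same: 6:21 PM on Nov 24.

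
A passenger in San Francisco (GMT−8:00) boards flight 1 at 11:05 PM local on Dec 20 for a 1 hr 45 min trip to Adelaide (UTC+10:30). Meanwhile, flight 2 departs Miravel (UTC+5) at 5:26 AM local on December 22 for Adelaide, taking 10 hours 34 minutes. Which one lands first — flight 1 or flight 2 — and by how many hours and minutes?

Flight 1 in UTC: 11:05 PM + 8:00 = 7:05 AM on Dec 21.
+1 hour and 45 minutes → arrive 8:50 AM UTC on Dec 21.
Flight 2 in UTC: 5:26 AM − 5:00 = 12:26 AM on Dec 22.
+10 hours and 34 minutes → arrive 11:00 AM UTC on Dec 22.
Flight 1 lands earlier by 26 hours 10 minutes.

the first, by 26 hours 10 minutes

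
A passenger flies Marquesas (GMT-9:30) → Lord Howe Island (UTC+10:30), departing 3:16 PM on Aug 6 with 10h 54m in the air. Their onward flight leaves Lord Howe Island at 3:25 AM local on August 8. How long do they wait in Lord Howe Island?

Convert departure to UTC: 3:16 PM + 9:30 = 12:46 AM UTC on Aug 7.
Add 10 hours 54 minutes flight time → 11:40 AM UTC.
Lord Howe Island is UTC+10:30, so local arrival = 11:40 AM + 10:30 = 10:10 PM on Aug 7.
Layover = 3:25 AM − 10:10 PM (+1 day) = 5 hours 15 minutes.

5 hours 15 minutes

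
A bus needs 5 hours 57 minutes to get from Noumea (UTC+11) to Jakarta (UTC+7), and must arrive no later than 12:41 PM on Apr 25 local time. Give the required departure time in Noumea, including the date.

Target arrival in UTC: 12:41 PM − 7:00 = 5:41 AM on Apr 25.
Subtract 5 hours 57 minutes → departure 11:44 PM UTC on Apr 24.
Noumea is UTC+11:00: 11:44 PM + 11:00 = 10:44 AM on Apr 25.

10:44 AM on April 25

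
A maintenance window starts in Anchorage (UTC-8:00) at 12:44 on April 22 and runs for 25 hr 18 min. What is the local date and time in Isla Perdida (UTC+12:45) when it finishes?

10:47 on Apr 24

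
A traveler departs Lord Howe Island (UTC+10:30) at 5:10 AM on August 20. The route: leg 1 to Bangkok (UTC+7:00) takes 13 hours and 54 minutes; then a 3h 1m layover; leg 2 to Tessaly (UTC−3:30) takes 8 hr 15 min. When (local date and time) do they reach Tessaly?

Convert departure to UTC: 5:10 AM − 10:30 = 6:40 PM UTC on Aug 19.
Add 13 hours 54 minutes leg 1 → 8:34 AM UTC (Aug 20).
Add 3 hours 1 minute layover in Bangkok → 11:35 AM UTC.
Add 8 hours and 15 minutes leg 2 → 7:50 PM UTC.
Tessaly is UTC−3:30, so local arrival = 7:50 PM − 3:30 = 4:20 PM on Aug 20.

4:20 PM on Aug 20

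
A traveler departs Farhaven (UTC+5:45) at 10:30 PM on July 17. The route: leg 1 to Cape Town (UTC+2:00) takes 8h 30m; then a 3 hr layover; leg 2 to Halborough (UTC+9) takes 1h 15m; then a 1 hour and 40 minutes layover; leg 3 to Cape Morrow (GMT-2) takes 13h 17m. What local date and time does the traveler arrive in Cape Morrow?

6:27 PM on July 18

Convert departure to UTC: 10:30 PM − 5:45 = 4:45 PM UTC on Jul 17.
Add 8 hours and 30 minutes leg 1 → 1:15 AM UTC (Jul 18).
Add 3 hours layover in Cape Town → 4:15 AM UTC.
Add 1 hour and 15 minutes leg 2 → 5:30 AM UTC.
Add 1 hour 40 minutes layover in Halborough → 7:10 AM UTC.
Add 13 hours 17 minutes leg 3 → 8:27 PM UTC.
Cape Morrow is UTC−2:00, so local arrival = 8:27 PM − 2:00 = 6:27 PM on Jul 18.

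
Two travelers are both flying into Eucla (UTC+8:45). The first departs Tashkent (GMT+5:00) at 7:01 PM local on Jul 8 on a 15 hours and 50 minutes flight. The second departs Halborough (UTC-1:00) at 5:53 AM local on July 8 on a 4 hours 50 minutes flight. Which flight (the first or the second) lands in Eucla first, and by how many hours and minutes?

the second, by 18 hours 8 minutes

Flight 1 in UTC: 7:01 PM − 5:00 = 2:01 PM on Jul 8.
+15 hours and 50 minutes → arrive 5:51 AM UTC on Jul 9.
Flight 2 in UTC: 5:53 AM + 1:00 = 6:53 AM on Jul 8.
+4 hours and 50 minutes → arrive 11:43 AM UTC on Jul 8.
Flight 2 lands earlier by 18 hours 8 minutes.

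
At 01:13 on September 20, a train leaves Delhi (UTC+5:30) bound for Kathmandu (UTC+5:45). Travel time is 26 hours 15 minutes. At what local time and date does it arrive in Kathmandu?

03:43 on September 21

Convert departure to UTC: 01:13 − 5:30 = 19:43 UTC on Sep 19.
Add 26 hours 15 minutes travel time → 21:58 UTC (Sep 20).
Kathmandu is UTC+5:45, so local arrival = 21:58 + 5:45 = 03:43 on Sep 21.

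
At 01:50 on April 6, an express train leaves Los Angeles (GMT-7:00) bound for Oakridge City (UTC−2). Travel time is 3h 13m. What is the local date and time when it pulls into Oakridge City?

Convert departure to UTC: 01:50 + 7:00 = 08:50 UTC on Apr 6.
Add 3 hours 13 minutes travel time → 12:03 UTC.
Oakridge City is UTC−2:00, so local arrival = 12:03 − 2:00 = 10:03 on Apr 6.

10:03 on April 6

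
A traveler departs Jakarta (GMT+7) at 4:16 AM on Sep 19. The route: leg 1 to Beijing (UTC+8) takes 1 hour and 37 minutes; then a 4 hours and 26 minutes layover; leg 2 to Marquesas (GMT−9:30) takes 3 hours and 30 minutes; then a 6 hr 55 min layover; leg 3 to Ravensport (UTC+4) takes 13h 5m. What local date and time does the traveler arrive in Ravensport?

6:49 AM on September 20

Convert departure to UTC: 4:16 AM − 7:00 = 9:16 PM UTC on Sep 18.
Add 1 hour and 37 minutes leg 1 → 10:53 PM UTC.
Add 4 hours 26 minutes layover in Beijing → 3:19 AM UTC (Sep 19).
Add 3 hours 30 minutes leg 2 → 6:49 AM UTC.
Add 6 hours and 55 minutes layover in Marquesas → 1:44 PM UTC.
Add 13 hours 5 minutes leg 3 → 2:49 AM UTC (Sep 20).
Ravensport is UTC+4:00, so local arrival = 2:49 AM + 4:00 = 6:49 AM on Sep 20.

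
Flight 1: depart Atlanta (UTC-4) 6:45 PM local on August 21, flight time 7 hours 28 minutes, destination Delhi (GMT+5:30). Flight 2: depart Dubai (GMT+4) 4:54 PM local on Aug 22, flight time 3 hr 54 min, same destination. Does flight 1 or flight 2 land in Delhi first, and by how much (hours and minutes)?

the first, by 10 hours 35 minutes

Flight 1 in UTC: 6:45 PM + 4:00 = 10:45 PM on Aug 21.
+7 hours 28 minutes → arrive 6:13 AM UTC on Aug 22.
Flight 2 in UTC: 4:54 PM − 4:00 = 12:54 PM on Aug 22.
+3 hours and 54 minutes → arrive 4:48 PM UTC on Aug 22.
Flight 1 lands earlier by 10 hours 35 minutes.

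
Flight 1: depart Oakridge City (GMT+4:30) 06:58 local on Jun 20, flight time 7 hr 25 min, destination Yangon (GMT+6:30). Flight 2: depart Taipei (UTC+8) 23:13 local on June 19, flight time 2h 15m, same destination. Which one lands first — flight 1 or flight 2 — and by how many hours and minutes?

the second, by 16 hours 25 minutes

Flight 1 in UTC: 06:58 − 4:30 = 02:28 on Jun 20.
+7 hours and 25 minutes → arrive 09:53 UTC on Jun 20.
Flight 2 in UTC: 23:13 − 8:00 = 15:13 on Jun 19.
+2 hours and 15 minutes → arrive 17:28 UTC on Jun 19.
Flight 2 lands earlier by 16 hours 25 minutes.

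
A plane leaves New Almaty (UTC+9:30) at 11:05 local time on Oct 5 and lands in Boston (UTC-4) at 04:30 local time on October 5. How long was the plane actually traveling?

Departure in UTC: 11:05 − 9:30 = 01:35 on Oct 5.
Arrival in UTC: 04:30 + 4:00 = 08:30 on Oct 5.
Elapsed = 08:30 − 01:35 = 6 hours 55 minutes.

6 hours 55 minutes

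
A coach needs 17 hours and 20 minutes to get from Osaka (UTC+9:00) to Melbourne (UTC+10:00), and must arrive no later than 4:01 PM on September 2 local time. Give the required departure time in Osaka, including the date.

9:41 PM on September 1

Target arrival in UTC: 4:01 PM − 10:00 = 6:01 AM on Sep 2.
Subtract 17 hours 20 minutes → departure 12:41 PM UTC on Sep 1.
Osaka is UTC+9:00: 12:41 PM + 9:00 = 9:41 PM on Sep 1.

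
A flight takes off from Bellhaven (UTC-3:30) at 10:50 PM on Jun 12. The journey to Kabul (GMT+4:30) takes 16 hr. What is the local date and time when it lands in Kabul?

Kabul is 8:00 ahead of Bellhaven.
After 16 hours it is 2:50 PM (Jun 13) in Bellhaven.
Shift by the zone difference: 2:50 PM + 8:00 = 10:50 PM on Jun 13 in Kabul.

10:50 PM on Jun 13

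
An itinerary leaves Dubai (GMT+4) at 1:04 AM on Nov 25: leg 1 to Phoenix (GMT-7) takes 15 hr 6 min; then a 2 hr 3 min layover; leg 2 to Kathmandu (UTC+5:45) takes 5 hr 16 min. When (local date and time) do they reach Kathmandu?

1:14 AM on Nov 26

Convert departure to UTC: 1:04 AM − 4:00 = 9:04 PM UTC on Nov 24.
Add 15 hours and 6 minutes leg 1 → 12:10 PM UTC (Nov 25).
Add 2 hours 3 minutes layover in Phoenix → 2:13 PM UTC.
Add 5 hours and 16 minutes leg 2 → 7:29 PM UTC.
Kathmandu is UTC+5:45, so local arrival = 7:29 PM + 5:45 = 1:14 AM on Nov 26.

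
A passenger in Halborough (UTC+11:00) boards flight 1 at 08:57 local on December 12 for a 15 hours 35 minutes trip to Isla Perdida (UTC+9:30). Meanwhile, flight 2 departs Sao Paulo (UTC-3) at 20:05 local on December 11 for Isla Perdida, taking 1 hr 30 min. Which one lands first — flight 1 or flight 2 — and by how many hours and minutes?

Flight 1 in UTC: 08:57 − 11:00 = 21:57 on Dec 11.
+15 hours and 35 minutes → arrive 13:32 UTC on Dec 12.
Flight 2 in UTC: 20:05 + 3:00 = 23:05 on Dec 11.
+1 hour 30 minutes → arrive 00:35 UTC on Dec 12.
Flight 2 lands earlier by 12 hours 57 minutes.

the second, by 12 hours 57 minutes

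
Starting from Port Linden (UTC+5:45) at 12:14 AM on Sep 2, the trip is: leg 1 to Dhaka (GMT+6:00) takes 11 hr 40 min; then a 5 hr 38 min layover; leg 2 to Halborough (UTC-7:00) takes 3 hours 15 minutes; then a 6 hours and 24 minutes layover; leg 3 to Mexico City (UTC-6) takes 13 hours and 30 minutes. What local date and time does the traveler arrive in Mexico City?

Convert departure to UTC: 12:14 AM − 5:45 = 6:29 PM UTC on Sep 1.
Add 11 hours 40 minutes leg 1 → 6:09 AM UTC (Sep 2).
Add 5 hours 38 minutes layover in Dhaka → 11:47 AM UTC.
Add 3 hours and 15 minutes leg 2 → 3:02 PM UTC.
Add 6 hours 24 minutes layover in Halborough → 9:26 PM UTC.
Add 13 hours 30 minutes leg 3 → 10:56 AM UTC (Sep 3).
Mexico City is UTC−6:00, so local arrival = 10:56 AM − 6:00 = 4:56 AM on Sep 3.

4:56 AM on September 3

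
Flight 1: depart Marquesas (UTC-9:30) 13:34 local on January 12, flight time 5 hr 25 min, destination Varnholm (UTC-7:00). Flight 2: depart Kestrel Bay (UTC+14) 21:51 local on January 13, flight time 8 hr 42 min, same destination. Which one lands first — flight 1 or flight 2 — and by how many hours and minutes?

Flight 1 in UTC: 13:34 + 9:30 = 23:04 on Jan 12.
+5 hours and 25 minutes → arrive 04:29 UTC on Jan 13.
Flight 2 in UTC: 21:51 − 14:00 = 07:51 on Jan 13.
+8 hours and 42 minutes → arrive 16:33 UTC on Jan 13.
Flight 1 lands earlier by 12 hours 4 minutes.

the first, by 12 hours 4 minutes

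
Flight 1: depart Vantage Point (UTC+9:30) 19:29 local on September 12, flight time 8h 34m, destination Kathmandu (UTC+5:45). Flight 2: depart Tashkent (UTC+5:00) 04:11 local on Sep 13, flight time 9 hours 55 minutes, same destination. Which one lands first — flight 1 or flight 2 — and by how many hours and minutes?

the first, by 14 hours 33 minutes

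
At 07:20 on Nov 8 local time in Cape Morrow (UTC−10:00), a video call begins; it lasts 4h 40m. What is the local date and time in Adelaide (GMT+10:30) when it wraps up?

08:30 on November 9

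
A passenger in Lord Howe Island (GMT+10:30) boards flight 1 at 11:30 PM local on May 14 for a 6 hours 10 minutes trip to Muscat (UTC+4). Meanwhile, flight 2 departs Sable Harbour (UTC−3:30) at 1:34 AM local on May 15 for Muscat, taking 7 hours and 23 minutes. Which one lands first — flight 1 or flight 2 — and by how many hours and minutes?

Flight 1 in UTC: 11:30 PM − 10:30 = 1:00 PM on May 14.
+6 hours 10 minutes → arrive 7:10 PM UTC on May 14.
Flight 2 in UTC: 1:34 AM + 3:30 = 5:04 AM on May 15.
+7 hours 23 minutes → arrive 12:27 PM UTC on May 15.
Flight 1 lands earlier by 17 hours 17 minutes.

the first, by 17 hours 17 minutes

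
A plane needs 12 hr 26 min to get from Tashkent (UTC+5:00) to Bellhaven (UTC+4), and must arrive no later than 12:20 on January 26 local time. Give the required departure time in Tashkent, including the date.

00:54 on January 26

Target arrival in UTC: 12:20 − 4:00 = 08:20 on Jan 26.
Subtract 12 hours and 26 minutes → departure 19:54 UTC on Jan 25.
Tashkent is UTC+5:00: 19:54 + 5:00 = 00:54 on Jan 26.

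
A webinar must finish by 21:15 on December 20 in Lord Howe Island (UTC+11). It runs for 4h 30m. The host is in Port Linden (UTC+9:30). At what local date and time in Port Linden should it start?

Target end time in UTC: 21:15 − 11:00 = 10:15 on Dec 20.
Subtract 4 hours 30 minutes → start 05:45 UTC on Dec 20.
Port Linden is UTC+9:30: 05:45 + 9:30 = 15:15 on Dec 20.

15:15 on December 20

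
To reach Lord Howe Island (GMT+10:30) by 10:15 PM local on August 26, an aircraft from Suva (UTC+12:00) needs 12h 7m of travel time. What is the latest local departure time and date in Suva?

Target arrival in UTC: 10:15 PM − 10:30 = 11:45 AM on Aug 26.
Subtract 12 hours and 7 minutes → departure 11:38 PM UTC on Aug 25.
Suva is UTC+12:00: 11:38 PM + 12:00 = 11:38 AM on Aug 26.

11:38 AM on August 26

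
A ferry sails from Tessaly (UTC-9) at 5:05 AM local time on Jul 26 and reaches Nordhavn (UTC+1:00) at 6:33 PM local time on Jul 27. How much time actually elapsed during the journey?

27 hours 28 minutes

Departure in UTC: 5:05 AM + 9:00 = 2:05 PM on Jul 26.
Arrival in UTC: 6:33 PM − 1:00 = 5:33 PM on Jul 27.
Elapsed = 5:33 PM − 2:05 PM (+1 day) = 27 hours 28 minutes.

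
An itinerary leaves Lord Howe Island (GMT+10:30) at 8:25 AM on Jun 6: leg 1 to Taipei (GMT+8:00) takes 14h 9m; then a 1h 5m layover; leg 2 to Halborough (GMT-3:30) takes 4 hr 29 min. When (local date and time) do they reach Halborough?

Convert departure to UTC: 8:25 AM − 10:30 = 9:55 PM UTC on Jun 5.
Add 14 hours and 9 minutes leg 1 → 12:04 PM UTC (Jun 6).
Add 1 hour 5 minutes layover in Taipei → 1:09 PM UTC.
Add 4 hours and 29 minutes leg 2 → 5:38 PM UTC.
Halborough is UTC−3:30, so local arrival = 5:38 PM − 3:30 = 2:08 PM on Jun 6.

2:08 PM on June 6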